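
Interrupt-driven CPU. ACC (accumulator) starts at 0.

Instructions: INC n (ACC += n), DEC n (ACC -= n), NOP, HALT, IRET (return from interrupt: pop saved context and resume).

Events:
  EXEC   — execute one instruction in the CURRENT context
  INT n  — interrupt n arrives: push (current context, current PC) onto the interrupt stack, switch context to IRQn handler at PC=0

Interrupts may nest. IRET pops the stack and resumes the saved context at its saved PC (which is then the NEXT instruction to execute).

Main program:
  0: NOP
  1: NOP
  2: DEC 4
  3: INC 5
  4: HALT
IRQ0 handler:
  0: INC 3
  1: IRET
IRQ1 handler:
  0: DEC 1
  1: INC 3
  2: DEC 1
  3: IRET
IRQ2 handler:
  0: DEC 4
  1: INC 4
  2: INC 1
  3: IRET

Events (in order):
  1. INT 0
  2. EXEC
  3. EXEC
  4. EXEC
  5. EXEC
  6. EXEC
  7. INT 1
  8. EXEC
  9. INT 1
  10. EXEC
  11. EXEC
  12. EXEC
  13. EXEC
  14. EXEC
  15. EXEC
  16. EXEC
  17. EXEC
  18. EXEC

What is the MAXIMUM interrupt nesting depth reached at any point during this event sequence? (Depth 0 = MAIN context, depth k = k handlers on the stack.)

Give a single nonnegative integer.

Event 1 (INT 0): INT 0 arrives: push (MAIN, PC=0), enter IRQ0 at PC=0 (depth now 1) [depth=1]
Event 2 (EXEC): [IRQ0] PC=0: INC 3 -> ACC=3 [depth=1]
Event 3 (EXEC): [IRQ0] PC=1: IRET -> resume MAIN at PC=0 (depth now 0) [depth=0]
Event 4 (EXEC): [MAIN] PC=0: NOP [depth=0]
Event 5 (EXEC): [MAIN] PC=1: NOP [depth=0]
Event 6 (EXEC): [MAIN] PC=2: DEC 4 -> ACC=-1 [depth=0]
Event 7 (INT 1): INT 1 arrives: push (MAIN, PC=3), enter IRQ1 at PC=0 (depth now 1) [depth=1]
Event 8 (EXEC): [IRQ1] PC=0: DEC 1 -> ACC=-2 [depth=1]
Event 9 (INT 1): INT 1 arrives: push (IRQ1, PC=1), enter IRQ1 at PC=0 (depth now 2) [depth=2]
Event 10 (EXEC): [IRQ1] PC=0: DEC 1 -> ACC=-3 [depth=2]
Event 11 (EXEC): [IRQ1] PC=1: INC 3 -> ACC=0 [depth=2]
Event 12 (EXEC): [IRQ1] PC=2: DEC 1 -> ACC=-1 [depth=2]
Event 13 (EXEC): [IRQ1] PC=3: IRET -> resume IRQ1 at PC=1 (depth now 1) [depth=1]
Event 14 (EXEC): [IRQ1] PC=1: INC 3 -> ACC=2 [depth=1]
Event 15 (EXEC): [IRQ1] PC=2: DEC 1 -> ACC=1 [depth=1]
Event 16 (EXEC): [IRQ1] PC=3: IRET -> resume MAIN at PC=3 (depth now 0) [depth=0]
Event 17 (EXEC): [MAIN] PC=3: INC 5 -> ACC=6 [depth=0]
Event 18 (EXEC): [MAIN] PC=4: HALT [depth=0]
Max depth observed: 2

Answer: 2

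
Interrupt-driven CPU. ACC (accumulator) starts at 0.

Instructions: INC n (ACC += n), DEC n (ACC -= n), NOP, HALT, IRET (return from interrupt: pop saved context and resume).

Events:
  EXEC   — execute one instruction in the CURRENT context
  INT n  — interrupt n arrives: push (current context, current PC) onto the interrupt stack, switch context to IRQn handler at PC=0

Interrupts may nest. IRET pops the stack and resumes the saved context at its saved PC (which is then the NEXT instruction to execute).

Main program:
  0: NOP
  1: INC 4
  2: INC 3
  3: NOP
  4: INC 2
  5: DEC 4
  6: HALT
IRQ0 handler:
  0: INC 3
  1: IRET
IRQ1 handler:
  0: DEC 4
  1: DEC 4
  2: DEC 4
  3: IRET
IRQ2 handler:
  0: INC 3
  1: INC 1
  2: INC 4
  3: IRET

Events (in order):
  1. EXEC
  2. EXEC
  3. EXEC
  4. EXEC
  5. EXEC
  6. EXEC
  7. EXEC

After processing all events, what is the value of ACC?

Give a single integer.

Event 1 (EXEC): [MAIN] PC=0: NOP
Event 2 (EXEC): [MAIN] PC=1: INC 4 -> ACC=4
Event 3 (EXEC): [MAIN] PC=2: INC 3 -> ACC=7
Event 4 (EXEC): [MAIN] PC=3: NOP
Event 5 (EXEC): [MAIN] PC=4: INC 2 -> ACC=9
Event 6 (EXEC): [MAIN] PC=5: DEC 4 -> ACC=5
Event 7 (EXEC): [MAIN] PC=6: HALT

Answer: 5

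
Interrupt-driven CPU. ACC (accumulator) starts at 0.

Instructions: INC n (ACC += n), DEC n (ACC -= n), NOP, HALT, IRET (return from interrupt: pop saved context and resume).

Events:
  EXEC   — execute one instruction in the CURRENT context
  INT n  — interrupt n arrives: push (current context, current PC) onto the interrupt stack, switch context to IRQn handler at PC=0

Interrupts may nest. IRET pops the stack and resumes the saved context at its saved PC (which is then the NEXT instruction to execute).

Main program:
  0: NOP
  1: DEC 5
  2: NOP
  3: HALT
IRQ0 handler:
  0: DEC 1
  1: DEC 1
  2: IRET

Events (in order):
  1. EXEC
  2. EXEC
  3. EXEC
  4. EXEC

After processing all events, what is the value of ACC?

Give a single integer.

Event 1 (EXEC): [MAIN] PC=0: NOP
Event 2 (EXEC): [MAIN] PC=1: DEC 5 -> ACC=-5
Event 3 (EXEC): [MAIN] PC=2: NOP
Event 4 (EXEC): [MAIN] PC=3: HALT

Answer: -5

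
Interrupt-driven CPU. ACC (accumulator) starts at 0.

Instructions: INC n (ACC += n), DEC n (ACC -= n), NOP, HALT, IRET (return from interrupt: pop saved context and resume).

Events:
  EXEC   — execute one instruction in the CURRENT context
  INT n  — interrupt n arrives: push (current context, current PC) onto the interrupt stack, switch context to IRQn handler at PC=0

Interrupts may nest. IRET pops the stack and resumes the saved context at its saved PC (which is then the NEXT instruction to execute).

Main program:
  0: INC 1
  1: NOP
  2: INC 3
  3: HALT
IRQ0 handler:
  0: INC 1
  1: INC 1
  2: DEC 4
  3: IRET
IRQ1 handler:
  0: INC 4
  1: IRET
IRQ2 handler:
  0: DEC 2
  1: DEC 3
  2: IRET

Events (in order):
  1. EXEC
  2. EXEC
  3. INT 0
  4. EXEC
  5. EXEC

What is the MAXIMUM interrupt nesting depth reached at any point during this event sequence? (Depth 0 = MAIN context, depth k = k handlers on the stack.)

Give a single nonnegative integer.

Event 1 (EXEC): [MAIN] PC=0: INC 1 -> ACC=1 [depth=0]
Event 2 (EXEC): [MAIN] PC=1: NOP [depth=0]
Event 3 (INT 0): INT 0 arrives: push (MAIN, PC=2), enter IRQ0 at PC=0 (depth now 1) [depth=1]
Event 4 (EXEC): [IRQ0] PC=0: INC 1 -> ACC=2 [depth=1]
Event 5 (EXEC): [IRQ0] PC=1: INC 1 -> ACC=3 [depth=1]
Max depth observed: 1

Answer: 1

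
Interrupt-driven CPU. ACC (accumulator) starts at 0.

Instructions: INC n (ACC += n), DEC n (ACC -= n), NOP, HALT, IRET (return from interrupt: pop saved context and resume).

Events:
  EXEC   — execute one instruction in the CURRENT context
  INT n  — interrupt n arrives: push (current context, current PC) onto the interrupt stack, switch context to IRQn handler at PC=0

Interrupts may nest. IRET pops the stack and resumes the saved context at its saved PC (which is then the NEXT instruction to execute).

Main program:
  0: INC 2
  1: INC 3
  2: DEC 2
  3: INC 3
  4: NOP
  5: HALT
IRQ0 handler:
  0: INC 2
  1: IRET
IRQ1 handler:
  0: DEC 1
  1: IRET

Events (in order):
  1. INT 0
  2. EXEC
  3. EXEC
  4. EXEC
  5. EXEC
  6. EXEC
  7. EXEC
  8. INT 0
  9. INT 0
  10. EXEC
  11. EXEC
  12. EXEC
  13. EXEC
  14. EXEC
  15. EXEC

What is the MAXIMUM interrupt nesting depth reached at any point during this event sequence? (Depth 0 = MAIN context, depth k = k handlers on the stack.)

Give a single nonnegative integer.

Event 1 (INT 0): INT 0 arrives: push (MAIN, PC=0), enter IRQ0 at PC=0 (depth now 1) [depth=1]
Event 2 (EXEC): [IRQ0] PC=0: INC 2 -> ACC=2 [depth=1]
Event 3 (EXEC): [IRQ0] PC=1: IRET -> resume MAIN at PC=0 (depth now 0) [depth=0]
Event 4 (EXEC): [MAIN] PC=0: INC 2 -> ACC=4 [depth=0]
Event 5 (EXEC): [MAIN] PC=1: INC 3 -> ACC=7 [depth=0]
Event 6 (EXEC): [MAIN] PC=2: DEC 2 -> ACC=5 [depth=0]
Event 7 (EXEC): [MAIN] PC=3: INC 3 -> ACC=8 [depth=0]
Event 8 (INT 0): INT 0 arrives: push (MAIN, PC=4), enter IRQ0 at PC=0 (depth now 1) [depth=1]
Event 9 (INT 0): INT 0 arrives: push (IRQ0, PC=0), enter IRQ0 at PC=0 (depth now 2) [depth=2]
Event 10 (EXEC): [IRQ0] PC=0: INC 2 -> ACC=10 [depth=2]
Event 11 (EXEC): [IRQ0] PC=1: IRET -> resume IRQ0 at PC=0 (depth now 1) [depth=1]
Event 12 (EXEC): [IRQ0] PC=0: INC 2 -> ACC=12 [depth=1]
Event 13 (EXEC): [IRQ0] PC=1: IRET -> resume MAIN at PC=4 (depth now 0) [depth=0]
Event 14 (EXEC): [MAIN] PC=4: NOP [depth=0]
Event 15 (EXEC): [MAIN] PC=5: HALT [depth=0]
Max depth observed: 2

Answer: 2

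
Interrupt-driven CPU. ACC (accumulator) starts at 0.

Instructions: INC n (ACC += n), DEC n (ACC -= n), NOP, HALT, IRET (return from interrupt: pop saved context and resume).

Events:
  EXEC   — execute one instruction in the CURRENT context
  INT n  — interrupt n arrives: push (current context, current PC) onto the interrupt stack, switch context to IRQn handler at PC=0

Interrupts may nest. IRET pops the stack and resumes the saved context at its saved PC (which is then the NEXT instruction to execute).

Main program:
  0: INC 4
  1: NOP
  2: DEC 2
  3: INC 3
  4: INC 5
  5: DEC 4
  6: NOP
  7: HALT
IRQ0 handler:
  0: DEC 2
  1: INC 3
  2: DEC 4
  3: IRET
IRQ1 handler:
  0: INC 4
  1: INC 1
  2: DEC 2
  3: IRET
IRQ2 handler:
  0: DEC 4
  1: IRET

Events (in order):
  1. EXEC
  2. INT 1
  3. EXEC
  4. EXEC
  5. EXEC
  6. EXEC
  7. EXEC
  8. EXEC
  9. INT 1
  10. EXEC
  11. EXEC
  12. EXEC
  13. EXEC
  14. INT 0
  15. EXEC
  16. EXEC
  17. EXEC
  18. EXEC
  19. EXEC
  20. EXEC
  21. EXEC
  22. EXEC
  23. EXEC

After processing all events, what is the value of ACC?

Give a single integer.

Event 1 (EXEC): [MAIN] PC=0: INC 4 -> ACC=4
Event 2 (INT 1): INT 1 arrives: push (MAIN, PC=1), enter IRQ1 at PC=0 (depth now 1)
Event 3 (EXEC): [IRQ1] PC=0: INC 4 -> ACC=8
Event 4 (EXEC): [IRQ1] PC=1: INC 1 -> ACC=9
Event 5 (EXEC): [IRQ1] PC=2: DEC 2 -> ACC=7
Event 6 (EXEC): [IRQ1] PC=3: IRET -> resume MAIN at PC=1 (depth now 0)
Event 7 (EXEC): [MAIN] PC=1: NOP
Event 8 (EXEC): [MAIN] PC=2: DEC 2 -> ACC=5
Event 9 (INT 1): INT 1 arrives: push (MAIN, PC=3), enter IRQ1 at PC=0 (depth now 1)
Event 10 (EXEC): [IRQ1] PC=0: INC 4 -> ACC=9
Event 11 (EXEC): [IRQ1] PC=1: INC 1 -> ACC=10
Event 12 (EXEC): [IRQ1] PC=2: DEC 2 -> ACC=8
Event 13 (EXEC): [IRQ1] PC=3: IRET -> resume MAIN at PC=3 (depth now 0)
Event 14 (INT 0): INT 0 arrives: push (MAIN, PC=3), enter IRQ0 at PC=0 (depth now 1)
Event 15 (EXEC): [IRQ0] PC=0: DEC 2 -> ACC=6
Event 16 (EXEC): [IRQ0] PC=1: INC 3 -> ACC=9
Event 17 (EXEC): [IRQ0] PC=2: DEC 4 -> ACC=5
Event 18 (EXEC): [IRQ0] PC=3: IRET -> resume MAIN at PC=3 (depth now 0)
Event 19 (EXEC): [MAIN] PC=3: INC 3 -> ACC=8
Event 20 (EXEC): [MAIN] PC=4: INC 5 -> ACC=13
Event 21 (EXEC): [MAIN] PC=5: DEC 4 -> ACC=9
Event 22 (EXEC): [MAIN] PC=6: NOP
Event 23 (EXEC): [MAIN] PC=7: HALT

Answer: 9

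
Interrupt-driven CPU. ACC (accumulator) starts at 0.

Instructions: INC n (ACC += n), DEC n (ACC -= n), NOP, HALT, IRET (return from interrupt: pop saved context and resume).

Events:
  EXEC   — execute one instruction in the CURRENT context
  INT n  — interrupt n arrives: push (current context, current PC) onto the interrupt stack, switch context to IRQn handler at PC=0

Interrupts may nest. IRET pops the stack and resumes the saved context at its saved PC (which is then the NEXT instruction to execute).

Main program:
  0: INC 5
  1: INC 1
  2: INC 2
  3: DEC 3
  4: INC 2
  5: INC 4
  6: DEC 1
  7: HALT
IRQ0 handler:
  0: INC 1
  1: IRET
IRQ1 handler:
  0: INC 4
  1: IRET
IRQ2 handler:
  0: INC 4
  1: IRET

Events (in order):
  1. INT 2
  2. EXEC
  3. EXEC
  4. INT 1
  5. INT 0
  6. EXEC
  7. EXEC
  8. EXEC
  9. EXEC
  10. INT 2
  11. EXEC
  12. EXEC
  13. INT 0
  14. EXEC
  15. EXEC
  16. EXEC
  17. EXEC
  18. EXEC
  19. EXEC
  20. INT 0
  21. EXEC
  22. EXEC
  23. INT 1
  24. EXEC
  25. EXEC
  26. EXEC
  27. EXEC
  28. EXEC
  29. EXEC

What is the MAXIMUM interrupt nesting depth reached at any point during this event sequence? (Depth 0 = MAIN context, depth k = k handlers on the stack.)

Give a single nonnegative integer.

Event 1 (INT 2): INT 2 arrives: push (MAIN, PC=0), enter IRQ2 at PC=0 (depth now 1) [depth=1]
Event 2 (EXEC): [IRQ2] PC=0: INC 4 -> ACC=4 [depth=1]
Event 3 (EXEC): [IRQ2] PC=1: IRET -> resume MAIN at PC=0 (depth now 0) [depth=0]
Event 4 (INT 1): INT 1 arrives: push (MAIN, PC=0), enter IRQ1 at PC=0 (depth now 1) [depth=1]
Event 5 (INT 0): INT 0 arrives: push (IRQ1, PC=0), enter IRQ0 at PC=0 (depth now 2) [depth=2]
Event 6 (EXEC): [IRQ0] PC=0: INC 1 -> ACC=5 [depth=2]
Event 7 (EXEC): [IRQ0] PC=1: IRET -> resume IRQ1 at PC=0 (depth now 1) [depth=1]
Event 8 (EXEC): [IRQ1] PC=0: INC 4 -> ACC=9 [depth=1]
Event 9 (EXEC): [IRQ1] PC=1: IRET -> resume MAIN at PC=0 (depth now 0) [depth=0]
Event 10 (INT 2): INT 2 arrives: push (MAIN, PC=0), enter IRQ2 at PC=0 (depth now 1) [depth=1]
Event 11 (EXEC): [IRQ2] PC=0: INC 4 -> ACC=13 [depth=1]
Event 12 (EXEC): [IRQ2] PC=1: IRET -> resume MAIN at PC=0 (depth now 0) [depth=0]
Event 13 (INT 0): INT 0 arrives: push (MAIN, PC=0), enter IRQ0 at PC=0 (depth now 1) [depth=1]
Event 14 (EXEC): [IRQ0] PC=0: INC 1 -> ACC=14 [depth=1]
Event 15 (EXEC): [IRQ0] PC=1: IRET -> resume MAIN at PC=0 (depth now 0) [depth=0]
Event 16 (EXEC): [MAIN] PC=0: INC 5 -> ACC=19 [depth=0]
Event 17 (EXEC): [MAIN] PC=1: INC 1 -> ACC=20 [depth=0]
Event 18 (EXEC): [MAIN] PC=2: INC 2 -> ACC=22 [depth=0]
Event 19 (EXEC): [MAIN] PC=3: DEC 3 -> ACC=19 [depth=0]
Event 20 (INT 0): INT 0 arrives: push (MAIN, PC=4), enter IRQ0 at PC=0 (depth now 1) [depth=1]
Event 21 (EXEC): [IRQ0] PC=0: INC 1 -> ACC=20 [depth=1]
Event 22 (EXEC): [IRQ0] PC=1: IRET -> resume MAIN at PC=4 (depth now 0) [depth=0]
Event 23 (INT 1): INT 1 arrives: push (MAIN, PC=4), enter IRQ1 at PC=0 (depth now 1) [depth=1]
Event 24 (EXEC): [IRQ1] PC=0: INC 4 -> ACC=24 [depth=1]
Event 25 (EXEC): [IRQ1] PC=1: IRET -> resume MAIN at PC=4 (depth now 0) [depth=0]
Event 26 (EXEC): [MAIN] PC=4: INC 2 -> ACC=26 [depth=0]
Event 27 (EXEC): [MAIN] PC=5: INC 4 -> ACC=30 [depth=0]
Event 28 (EXEC): [MAIN] PC=6: DEC 1 -> ACC=29 [depth=0]
Event 29 (EXEC): [MAIN] PC=7: HALT [depth=0]
Max depth observed: 2

Answer: 2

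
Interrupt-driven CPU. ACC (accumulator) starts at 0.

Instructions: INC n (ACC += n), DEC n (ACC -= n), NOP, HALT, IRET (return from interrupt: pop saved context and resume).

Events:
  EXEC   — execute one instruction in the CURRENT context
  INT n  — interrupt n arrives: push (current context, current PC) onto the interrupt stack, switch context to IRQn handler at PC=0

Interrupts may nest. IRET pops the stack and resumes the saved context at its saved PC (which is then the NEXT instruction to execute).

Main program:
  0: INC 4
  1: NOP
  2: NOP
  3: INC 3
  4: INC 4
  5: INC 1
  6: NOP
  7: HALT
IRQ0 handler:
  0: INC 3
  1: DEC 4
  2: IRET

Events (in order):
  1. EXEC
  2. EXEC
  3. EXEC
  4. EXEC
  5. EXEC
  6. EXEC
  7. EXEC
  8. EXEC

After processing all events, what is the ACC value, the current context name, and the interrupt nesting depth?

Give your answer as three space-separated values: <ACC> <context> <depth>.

Answer: 12 MAIN 0

Derivation:
Event 1 (EXEC): [MAIN] PC=0: INC 4 -> ACC=4
Event 2 (EXEC): [MAIN] PC=1: NOP
Event 3 (EXEC): [MAIN] PC=2: NOP
Event 4 (EXEC): [MAIN] PC=3: INC 3 -> ACC=7
Event 5 (EXEC): [MAIN] PC=4: INC 4 -> ACC=11
Event 6 (EXEC): [MAIN] PC=5: INC 1 -> ACC=12
Event 7 (EXEC): [MAIN] PC=6: NOP
Event 8 (EXEC): [MAIN] PC=7: HALT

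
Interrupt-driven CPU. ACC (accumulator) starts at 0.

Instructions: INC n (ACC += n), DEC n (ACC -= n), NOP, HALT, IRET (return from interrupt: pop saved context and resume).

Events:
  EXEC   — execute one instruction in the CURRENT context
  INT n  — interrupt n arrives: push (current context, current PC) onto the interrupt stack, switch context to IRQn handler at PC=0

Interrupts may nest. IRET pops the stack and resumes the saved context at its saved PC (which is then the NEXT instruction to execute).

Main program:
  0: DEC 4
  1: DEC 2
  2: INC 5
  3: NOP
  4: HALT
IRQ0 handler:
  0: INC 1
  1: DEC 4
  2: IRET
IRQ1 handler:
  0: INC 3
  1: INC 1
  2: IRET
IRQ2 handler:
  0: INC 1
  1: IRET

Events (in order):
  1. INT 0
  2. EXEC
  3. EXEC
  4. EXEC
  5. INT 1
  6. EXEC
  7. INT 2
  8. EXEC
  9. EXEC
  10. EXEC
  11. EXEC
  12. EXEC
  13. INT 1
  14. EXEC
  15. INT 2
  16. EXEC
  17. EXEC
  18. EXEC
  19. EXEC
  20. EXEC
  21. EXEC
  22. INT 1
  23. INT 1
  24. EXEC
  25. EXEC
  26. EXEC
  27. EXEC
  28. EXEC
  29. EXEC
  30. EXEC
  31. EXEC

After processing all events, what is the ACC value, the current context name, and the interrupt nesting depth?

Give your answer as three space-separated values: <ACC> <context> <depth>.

Event 1 (INT 0): INT 0 arrives: push (MAIN, PC=0), enter IRQ0 at PC=0 (depth now 1)
Event 2 (EXEC): [IRQ0] PC=0: INC 1 -> ACC=1
Event 3 (EXEC): [IRQ0] PC=1: DEC 4 -> ACC=-3
Event 4 (EXEC): [IRQ0] PC=2: IRET -> resume MAIN at PC=0 (depth now 0)
Event 5 (INT 1): INT 1 arrives: push (MAIN, PC=0), enter IRQ1 at PC=0 (depth now 1)
Event 6 (EXEC): [IRQ1] PC=0: INC 3 -> ACC=0
Event 7 (INT 2): INT 2 arrives: push (IRQ1, PC=1), enter IRQ2 at PC=0 (depth now 2)
Event 8 (EXEC): [IRQ2] PC=0: INC 1 -> ACC=1
Event 9 (EXEC): [IRQ2] PC=1: IRET -> resume IRQ1 at PC=1 (depth now 1)
Event 10 (EXEC): [IRQ1] PC=1: INC 1 -> ACC=2
Event 11 (EXEC): [IRQ1] PC=2: IRET -> resume MAIN at PC=0 (depth now 0)
Event 12 (EXEC): [MAIN] PC=0: DEC 4 -> ACC=-2
Event 13 (INT 1): INT 1 arrives: push (MAIN, PC=1), enter IRQ1 at PC=0 (depth now 1)
Event 14 (EXEC): [IRQ1] PC=0: INC 3 -> ACC=1
Event 15 (INT 2): INT 2 arrives: push (IRQ1, PC=1), enter IRQ2 at PC=0 (depth now 2)
Event 16 (EXEC): [IRQ2] PC=0: INC 1 -> ACC=2
Event 17 (EXEC): [IRQ2] PC=1: IRET -> resume IRQ1 at PC=1 (depth now 1)
Event 18 (EXEC): [IRQ1] PC=1: INC 1 -> ACC=3
Event 19 (EXEC): [IRQ1] PC=2: IRET -> resume MAIN at PC=1 (depth now 0)
Event 20 (EXEC): [MAIN] PC=1: DEC 2 -> ACC=1
Event 21 (EXEC): [MAIN] PC=2: INC 5 -> ACC=6
Event 22 (INT 1): INT 1 arrives: push (MAIN, PC=3), enter IRQ1 at PC=0 (depth now 1)
Event 23 (INT 1): INT 1 arrives: push (IRQ1, PC=0), enter IRQ1 at PC=0 (depth now 2)
Event 24 (EXEC): [IRQ1] PC=0: INC 3 -> ACC=9
Event 25 (EXEC): [IRQ1] PC=1: INC 1 -> ACC=10
Event 26 (EXEC): [IRQ1] PC=2: IRET -> resume IRQ1 at PC=0 (depth now 1)
Event 27 (EXEC): [IRQ1] PC=0: INC 3 -> ACC=13
Event 28 (EXEC): [IRQ1] PC=1: INC 1 -> ACC=14
Event 29 (EXEC): [IRQ1] PC=2: IRET -> resume MAIN at PC=3 (depth now 0)
Event 30 (EXEC): [MAIN] PC=3: NOP
Event 31 (EXEC): [MAIN] PC=4: HALT

Answer: 14 MAIN 0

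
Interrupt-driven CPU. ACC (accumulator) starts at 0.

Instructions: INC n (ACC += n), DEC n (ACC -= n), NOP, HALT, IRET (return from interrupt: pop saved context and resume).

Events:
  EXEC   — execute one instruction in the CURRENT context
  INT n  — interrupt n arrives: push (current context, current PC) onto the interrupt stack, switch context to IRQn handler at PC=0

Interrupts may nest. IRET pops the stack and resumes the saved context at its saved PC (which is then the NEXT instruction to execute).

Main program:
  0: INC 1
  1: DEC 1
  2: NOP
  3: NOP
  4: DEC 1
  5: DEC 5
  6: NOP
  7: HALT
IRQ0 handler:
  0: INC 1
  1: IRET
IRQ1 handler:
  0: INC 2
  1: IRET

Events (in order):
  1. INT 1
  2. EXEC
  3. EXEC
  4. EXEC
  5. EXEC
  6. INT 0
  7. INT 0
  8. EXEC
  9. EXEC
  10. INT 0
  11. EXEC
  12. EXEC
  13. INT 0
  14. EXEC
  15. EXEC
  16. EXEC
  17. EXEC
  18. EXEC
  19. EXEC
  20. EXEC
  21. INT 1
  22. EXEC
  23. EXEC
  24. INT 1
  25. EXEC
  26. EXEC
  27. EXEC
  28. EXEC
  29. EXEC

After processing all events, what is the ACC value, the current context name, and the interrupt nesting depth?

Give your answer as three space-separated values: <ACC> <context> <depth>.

Answer: 4 MAIN 0

Derivation:
Event 1 (INT 1): INT 1 arrives: push (MAIN, PC=0), enter IRQ1 at PC=0 (depth now 1)
Event 2 (EXEC): [IRQ1] PC=0: INC 2 -> ACC=2
Event 3 (EXEC): [IRQ1] PC=1: IRET -> resume MAIN at PC=0 (depth now 0)
Event 4 (EXEC): [MAIN] PC=0: INC 1 -> ACC=3
Event 5 (EXEC): [MAIN] PC=1: DEC 1 -> ACC=2
Event 6 (INT 0): INT 0 arrives: push (MAIN, PC=2), enter IRQ0 at PC=0 (depth now 1)
Event 7 (INT 0): INT 0 arrives: push (IRQ0, PC=0), enter IRQ0 at PC=0 (depth now 2)
Event 8 (EXEC): [IRQ0] PC=0: INC 1 -> ACC=3
Event 9 (EXEC): [IRQ0] PC=1: IRET -> resume IRQ0 at PC=0 (depth now 1)
Event 10 (INT 0): INT 0 arrives: push (IRQ0, PC=0), enter IRQ0 at PC=0 (depth now 2)
Event 11 (EXEC): [IRQ0] PC=0: INC 1 -> ACC=4
Event 12 (EXEC): [IRQ0] PC=1: IRET -> resume IRQ0 at PC=0 (depth now 1)
Event 13 (INT 0): INT 0 arrives: push (IRQ0, PC=0), enter IRQ0 at PC=0 (depth now 2)
Event 14 (EXEC): [IRQ0] PC=0: INC 1 -> ACC=5
Event 15 (EXEC): [IRQ0] PC=1: IRET -> resume IRQ0 at PC=0 (depth now 1)
Event 16 (EXEC): [IRQ0] PC=0: INC 1 -> ACC=6
Event 17 (EXEC): [IRQ0] PC=1: IRET -> resume MAIN at PC=2 (depth now 0)
Event 18 (EXEC): [MAIN] PC=2: NOP
Event 19 (EXEC): [MAIN] PC=3: NOP
Event 20 (EXEC): [MAIN] PC=4: DEC 1 -> ACC=5
Event 21 (INT 1): INT 1 arrives: push (MAIN, PC=5), enter IRQ1 at PC=0 (depth now 1)
Event 22 (EXEC): [IRQ1] PC=0: INC 2 -> ACC=7
Event 23 (EXEC): [IRQ1] PC=1: IRET -> resume MAIN at PC=5 (depth now 0)
Event 24 (INT 1): INT 1 arrives: push (MAIN, PC=5), enter IRQ1 at PC=0 (depth now 1)
Event 25 (EXEC): [IRQ1] PC=0: INC 2 -> ACC=9
Event 26 (EXEC): [IRQ1] PC=1: IRET -> resume MAIN at PC=5 (depth now 0)
Event 27 (EXEC): [MAIN] PC=5: DEC 5 -> ACC=4
Event 28 (EXEC): [MAIN] PC=6: NOP
Event 29 (EXEC): [MAIN] PC=7: HALT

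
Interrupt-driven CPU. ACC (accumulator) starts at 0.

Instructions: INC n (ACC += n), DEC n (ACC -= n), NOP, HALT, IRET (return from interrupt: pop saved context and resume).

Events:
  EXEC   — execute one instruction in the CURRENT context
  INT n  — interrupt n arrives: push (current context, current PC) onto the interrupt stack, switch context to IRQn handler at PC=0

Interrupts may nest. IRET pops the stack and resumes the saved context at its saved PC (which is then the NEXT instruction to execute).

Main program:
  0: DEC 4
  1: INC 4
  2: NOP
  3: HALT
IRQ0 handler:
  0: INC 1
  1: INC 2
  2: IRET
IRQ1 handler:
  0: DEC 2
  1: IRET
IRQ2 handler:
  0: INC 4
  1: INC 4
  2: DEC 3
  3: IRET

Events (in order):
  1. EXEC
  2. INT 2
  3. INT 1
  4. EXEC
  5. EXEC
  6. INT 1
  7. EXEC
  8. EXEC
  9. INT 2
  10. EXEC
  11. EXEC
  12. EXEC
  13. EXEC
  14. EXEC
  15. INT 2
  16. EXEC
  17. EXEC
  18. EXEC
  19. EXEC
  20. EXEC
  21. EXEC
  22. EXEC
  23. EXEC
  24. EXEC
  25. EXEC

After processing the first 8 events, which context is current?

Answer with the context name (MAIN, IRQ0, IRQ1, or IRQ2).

Answer: IRQ2

Derivation:
Event 1 (EXEC): [MAIN] PC=0: DEC 4 -> ACC=-4
Event 2 (INT 2): INT 2 arrives: push (MAIN, PC=1), enter IRQ2 at PC=0 (depth now 1)
Event 3 (INT 1): INT 1 arrives: push (IRQ2, PC=0), enter IRQ1 at PC=0 (depth now 2)
Event 4 (EXEC): [IRQ1] PC=0: DEC 2 -> ACC=-6
Event 5 (EXEC): [IRQ1] PC=1: IRET -> resume IRQ2 at PC=0 (depth now 1)
Event 6 (INT 1): INT 1 arrives: push (IRQ2, PC=0), enter IRQ1 at PC=0 (depth now 2)
Event 7 (EXEC): [IRQ1] PC=0: DEC 2 -> ACC=-8
Event 8 (EXEC): [IRQ1] PC=1: IRET -> resume IRQ2 at PC=0 (depth now 1)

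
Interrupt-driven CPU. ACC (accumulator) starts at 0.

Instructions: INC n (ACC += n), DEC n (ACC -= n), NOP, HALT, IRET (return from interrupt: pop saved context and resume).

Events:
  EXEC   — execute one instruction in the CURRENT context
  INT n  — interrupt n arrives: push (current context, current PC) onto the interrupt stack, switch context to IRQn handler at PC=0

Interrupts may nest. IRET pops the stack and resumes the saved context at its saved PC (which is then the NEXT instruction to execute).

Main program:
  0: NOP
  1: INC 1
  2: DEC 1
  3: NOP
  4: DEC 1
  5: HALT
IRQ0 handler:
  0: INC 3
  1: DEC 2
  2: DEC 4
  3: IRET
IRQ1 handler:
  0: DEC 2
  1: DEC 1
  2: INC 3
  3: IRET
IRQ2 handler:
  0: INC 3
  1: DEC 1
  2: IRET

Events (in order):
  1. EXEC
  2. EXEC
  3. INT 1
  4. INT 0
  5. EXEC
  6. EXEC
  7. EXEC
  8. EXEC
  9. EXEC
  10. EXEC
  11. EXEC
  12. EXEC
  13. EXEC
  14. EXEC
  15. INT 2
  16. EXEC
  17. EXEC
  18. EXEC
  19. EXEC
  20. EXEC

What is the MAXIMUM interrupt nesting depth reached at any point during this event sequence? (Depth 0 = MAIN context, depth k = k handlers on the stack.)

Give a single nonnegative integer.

Event 1 (EXEC): [MAIN] PC=0: NOP [depth=0]
Event 2 (EXEC): [MAIN] PC=1: INC 1 -> ACC=1 [depth=0]
Event 3 (INT 1): INT 1 arrives: push (MAIN, PC=2), enter IRQ1 at PC=0 (depth now 1) [depth=1]
Event 4 (INT 0): INT 0 arrives: push (IRQ1, PC=0), enter IRQ0 at PC=0 (depth now 2) [depth=2]
Event 5 (EXEC): [IRQ0] PC=0: INC 3 -> ACC=4 [depth=2]
Event 6 (EXEC): [IRQ0] PC=1: DEC 2 -> ACC=2 [depth=2]
Event 7 (EXEC): [IRQ0] PC=2: DEC 4 -> ACC=-2 [depth=2]
Event 8 (EXEC): [IRQ0] PC=3: IRET -> resume IRQ1 at PC=0 (depth now 1) [depth=1]
Event 9 (EXEC): [IRQ1] PC=0: DEC 2 -> ACC=-4 [depth=1]
Event 10 (EXEC): [IRQ1] PC=1: DEC 1 -> ACC=-5 [depth=1]
Event 11 (EXEC): [IRQ1] PC=2: INC 3 -> ACC=-2 [depth=1]
Event 12 (EXEC): [IRQ1] PC=3: IRET -> resume MAIN at PC=2 (depth now 0) [depth=0]
Event 13 (EXEC): [MAIN] PC=2: DEC 1 -> ACC=-3 [depth=0]
Event 14 (EXEC): [MAIN] PC=3: NOP [depth=0]
Event 15 (INT 2): INT 2 arrives: push (MAIN, PC=4), enter IRQ2 at PC=0 (depth now 1) [depth=1]
Event 16 (EXEC): [IRQ2] PC=0: INC 3 -> ACC=0 [depth=1]
Event 17 (EXEC): [IRQ2] PC=1: DEC 1 -> ACC=-1 [depth=1]
Event 18 (EXEC): [IRQ2] PC=2: IRET -> resume MAIN at PC=4 (depth now 0) [depth=0]
Event 19 (EXEC): [MAIN] PC=4: DEC 1 -> ACC=-2 [depth=0]
Event 20 (EXEC): [MAIN] PC=5: HALT [depth=0]
Max depth observed: 2

Answer: 2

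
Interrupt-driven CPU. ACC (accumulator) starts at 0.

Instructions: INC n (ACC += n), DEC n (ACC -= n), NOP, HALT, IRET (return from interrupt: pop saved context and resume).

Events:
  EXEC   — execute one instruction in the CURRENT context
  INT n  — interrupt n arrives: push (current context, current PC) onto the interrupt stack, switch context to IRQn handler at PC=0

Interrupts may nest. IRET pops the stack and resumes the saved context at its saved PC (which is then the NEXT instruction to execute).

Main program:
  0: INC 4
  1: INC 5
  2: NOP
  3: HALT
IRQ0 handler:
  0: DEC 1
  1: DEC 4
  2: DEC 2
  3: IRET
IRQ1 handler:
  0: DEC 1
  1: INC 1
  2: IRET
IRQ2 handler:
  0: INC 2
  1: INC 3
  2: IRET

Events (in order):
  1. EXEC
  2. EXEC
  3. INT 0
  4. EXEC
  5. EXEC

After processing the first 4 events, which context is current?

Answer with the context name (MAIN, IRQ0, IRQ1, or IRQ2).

Event 1 (EXEC): [MAIN] PC=0: INC 4 -> ACC=4
Event 2 (EXEC): [MAIN] PC=1: INC 5 -> ACC=9
Event 3 (INT 0): INT 0 arrives: push (MAIN, PC=2), enter IRQ0 at PC=0 (depth now 1)
Event 4 (EXEC): [IRQ0] PC=0: DEC 1 -> ACC=8

Answer: IRQ0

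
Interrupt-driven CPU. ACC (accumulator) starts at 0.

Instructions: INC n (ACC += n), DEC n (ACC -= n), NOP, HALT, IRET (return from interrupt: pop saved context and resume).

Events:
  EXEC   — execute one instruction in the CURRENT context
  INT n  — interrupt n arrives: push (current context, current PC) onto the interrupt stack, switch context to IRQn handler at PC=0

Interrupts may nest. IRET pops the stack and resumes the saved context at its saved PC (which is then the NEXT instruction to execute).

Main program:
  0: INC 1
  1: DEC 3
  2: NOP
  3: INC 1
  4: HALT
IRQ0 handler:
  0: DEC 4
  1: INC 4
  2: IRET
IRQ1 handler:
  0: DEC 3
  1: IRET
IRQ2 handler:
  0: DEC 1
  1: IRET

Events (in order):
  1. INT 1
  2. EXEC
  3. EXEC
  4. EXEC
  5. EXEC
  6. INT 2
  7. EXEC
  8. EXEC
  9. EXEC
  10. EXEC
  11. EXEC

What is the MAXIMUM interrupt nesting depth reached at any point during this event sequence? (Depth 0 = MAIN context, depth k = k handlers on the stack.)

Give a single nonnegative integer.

Answer: 1

Derivation:
Event 1 (INT 1): INT 1 arrives: push (MAIN, PC=0), enter IRQ1 at PC=0 (depth now 1) [depth=1]
Event 2 (EXEC): [IRQ1] PC=0: DEC 3 -> ACC=-3 [depth=1]
Event 3 (EXEC): [IRQ1] PC=1: IRET -> resume MAIN at PC=0 (depth now 0) [depth=0]
Event 4 (EXEC): [MAIN] PC=0: INC 1 -> ACC=-2 [depth=0]
Event 5 (EXEC): [MAIN] PC=1: DEC 3 -> ACC=-5 [depth=0]
Event 6 (INT 2): INT 2 arrives: push (MAIN, PC=2), enter IRQ2 at PC=0 (depth now 1) [depth=1]
Event 7 (EXEC): [IRQ2] PC=0: DEC 1 -> ACC=-6 [depth=1]
Event 8 (EXEC): [IRQ2] PC=1: IRET -> resume MAIN at PC=2 (depth now 0) [depth=0]
Event 9 (EXEC): [MAIN] PC=2: NOP [depth=0]
Event 10 (EXEC): [MAIN] PC=3: INC 1 -> ACC=-5 [depth=0]
Event 11 (EXEC): [MAIN] PC=4: HALT [depth=0]
Max depth observed: 1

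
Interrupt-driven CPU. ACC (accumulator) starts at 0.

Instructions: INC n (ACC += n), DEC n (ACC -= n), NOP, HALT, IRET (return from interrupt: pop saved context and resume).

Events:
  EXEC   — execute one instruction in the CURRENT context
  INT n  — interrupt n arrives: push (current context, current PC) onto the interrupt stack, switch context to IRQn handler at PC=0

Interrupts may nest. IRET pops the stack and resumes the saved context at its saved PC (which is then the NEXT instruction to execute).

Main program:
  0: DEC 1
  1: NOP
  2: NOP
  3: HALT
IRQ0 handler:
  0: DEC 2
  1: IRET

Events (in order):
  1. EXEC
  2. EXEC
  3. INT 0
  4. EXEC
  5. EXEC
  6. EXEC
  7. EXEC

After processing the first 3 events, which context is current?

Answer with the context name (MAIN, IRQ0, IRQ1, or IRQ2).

Answer: IRQ0

Derivation:
Event 1 (EXEC): [MAIN] PC=0: DEC 1 -> ACC=-1
Event 2 (EXEC): [MAIN] PC=1: NOP
Event 3 (INT 0): INT 0 arrives: push (MAIN, PC=2), enter IRQ0 at PC=0 (depth now 1)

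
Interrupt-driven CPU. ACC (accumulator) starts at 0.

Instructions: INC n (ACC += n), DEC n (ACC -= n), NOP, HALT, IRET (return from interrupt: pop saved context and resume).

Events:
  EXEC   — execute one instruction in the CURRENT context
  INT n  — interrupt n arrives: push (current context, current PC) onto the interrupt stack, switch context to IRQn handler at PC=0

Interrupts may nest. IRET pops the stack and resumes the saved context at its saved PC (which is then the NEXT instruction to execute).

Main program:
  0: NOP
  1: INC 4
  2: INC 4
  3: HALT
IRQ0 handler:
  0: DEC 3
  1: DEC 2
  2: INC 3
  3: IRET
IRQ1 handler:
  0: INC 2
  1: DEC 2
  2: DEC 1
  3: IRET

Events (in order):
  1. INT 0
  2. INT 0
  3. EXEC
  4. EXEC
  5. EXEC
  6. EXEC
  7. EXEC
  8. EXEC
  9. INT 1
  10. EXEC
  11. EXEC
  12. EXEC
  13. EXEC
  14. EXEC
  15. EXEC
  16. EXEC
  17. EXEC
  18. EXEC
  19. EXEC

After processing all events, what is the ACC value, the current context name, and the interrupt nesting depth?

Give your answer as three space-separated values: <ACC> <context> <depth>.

Event 1 (INT 0): INT 0 arrives: push (MAIN, PC=0), enter IRQ0 at PC=0 (depth now 1)
Event 2 (INT 0): INT 0 arrives: push (IRQ0, PC=0), enter IRQ0 at PC=0 (depth now 2)
Event 3 (EXEC): [IRQ0] PC=0: DEC 3 -> ACC=-3
Event 4 (EXEC): [IRQ0] PC=1: DEC 2 -> ACC=-5
Event 5 (EXEC): [IRQ0] PC=2: INC 3 -> ACC=-2
Event 6 (EXEC): [IRQ0] PC=3: IRET -> resume IRQ0 at PC=0 (depth now 1)
Event 7 (EXEC): [IRQ0] PC=0: DEC 3 -> ACC=-5
Event 8 (EXEC): [IRQ0] PC=1: DEC 2 -> ACC=-7
Event 9 (INT 1): INT 1 arrives: push (IRQ0, PC=2), enter IRQ1 at PC=0 (depth now 2)
Event 10 (EXEC): [IRQ1] PC=0: INC 2 -> ACC=-5
Event 11 (EXEC): [IRQ1] PC=1: DEC 2 -> ACC=-7
Event 12 (EXEC): [IRQ1] PC=2: DEC 1 -> ACC=-8
Event 13 (EXEC): [IRQ1] PC=3: IRET -> resume IRQ0 at PC=2 (depth now 1)
Event 14 (EXEC): [IRQ0] PC=2: INC 3 -> ACC=-5
Event 15 (EXEC): [IRQ0] PC=3: IRET -> resume MAIN at PC=0 (depth now 0)
Event 16 (EXEC): [MAIN] PC=0: NOP
Event 17 (EXEC): [MAIN] PC=1: INC 4 -> ACC=-1
Event 18 (EXEC): [MAIN] PC=2: INC 4 -> ACC=3
Event 19 (EXEC): [MAIN] PC=3: HALT

Answer: 3 MAIN 0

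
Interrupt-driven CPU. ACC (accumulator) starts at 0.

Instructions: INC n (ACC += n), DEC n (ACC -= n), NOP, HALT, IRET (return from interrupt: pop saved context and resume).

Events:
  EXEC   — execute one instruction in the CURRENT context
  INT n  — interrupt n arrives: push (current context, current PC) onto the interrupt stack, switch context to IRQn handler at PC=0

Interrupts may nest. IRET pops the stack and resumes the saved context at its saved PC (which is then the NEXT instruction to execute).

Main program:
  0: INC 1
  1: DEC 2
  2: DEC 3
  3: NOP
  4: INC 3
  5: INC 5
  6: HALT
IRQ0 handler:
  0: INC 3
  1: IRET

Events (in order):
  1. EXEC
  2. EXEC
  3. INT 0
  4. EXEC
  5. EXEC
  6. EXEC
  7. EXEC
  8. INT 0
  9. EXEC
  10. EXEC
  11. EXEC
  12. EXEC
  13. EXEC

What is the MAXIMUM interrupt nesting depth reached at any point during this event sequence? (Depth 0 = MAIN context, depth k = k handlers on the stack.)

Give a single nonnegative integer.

Event 1 (EXEC): [MAIN] PC=0: INC 1 -> ACC=1 [depth=0]
Event 2 (EXEC): [MAIN] PC=1: DEC 2 -> ACC=-1 [depth=0]
Event 3 (INT 0): INT 0 arrives: push (MAIN, PC=2), enter IRQ0 at PC=0 (depth now 1) [depth=1]
Event 4 (EXEC): [IRQ0] PC=0: INC 3 -> ACC=2 [depth=1]
Event 5 (EXEC): [IRQ0] PC=1: IRET -> resume MAIN at PC=2 (depth now 0) [depth=0]
Event 6 (EXEC): [MAIN] PC=2: DEC 3 -> ACC=-1 [depth=0]
Event 7 (EXEC): [MAIN] PC=3: NOP [depth=0]
Event 8 (INT 0): INT 0 arrives: push (MAIN, PC=4), enter IRQ0 at PC=0 (depth now 1) [depth=1]
Event 9 (EXEC): [IRQ0] PC=0: INC 3 -> ACC=2 [depth=1]
Event 10 (EXEC): [IRQ0] PC=1: IRET -> resume MAIN at PC=4 (depth now 0) [depth=0]
Event 11 (EXEC): [MAIN] PC=4: INC 3 -> ACC=5 [depth=0]
Event 12 (EXEC): [MAIN] PC=5: INC 5 -> ACC=10 [depth=0]
Event 13 (EXEC): [MAIN] PC=6: HALT [depth=0]
Max depth observed: 1

Answer: 1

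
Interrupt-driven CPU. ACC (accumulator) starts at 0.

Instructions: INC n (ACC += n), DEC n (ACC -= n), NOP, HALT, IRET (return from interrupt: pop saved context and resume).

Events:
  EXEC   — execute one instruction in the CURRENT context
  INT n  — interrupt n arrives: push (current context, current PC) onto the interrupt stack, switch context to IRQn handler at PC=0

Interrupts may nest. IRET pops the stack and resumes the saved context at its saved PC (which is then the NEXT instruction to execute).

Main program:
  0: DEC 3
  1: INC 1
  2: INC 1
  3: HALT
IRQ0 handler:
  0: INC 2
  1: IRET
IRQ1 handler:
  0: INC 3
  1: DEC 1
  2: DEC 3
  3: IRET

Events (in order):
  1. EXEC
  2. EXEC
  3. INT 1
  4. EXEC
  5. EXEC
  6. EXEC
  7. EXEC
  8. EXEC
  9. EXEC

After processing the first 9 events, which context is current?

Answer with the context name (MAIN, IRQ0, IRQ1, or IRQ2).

Answer: MAIN

Derivation:
Event 1 (EXEC): [MAIN] PC=0: DEC 3 -> ACC=-3
Event 2 (EXEC): [MAIN] PC=1: INC 1 -> ACC=-2
Event 3 (INT 1): INT 1 arrives: push (MAIN, PC=2), enter IRQ1 at PC=0 (depth now 1)
Event 4 (EXEC): [IRQ1] PC=0: INC 3 -> ACC=1
Event 5 (EXEC): [IRQ1] PC=1: DEC 1 -> ACC=0
Event 6 (EXEC): [IRQ1] PC=2: DEC 3 -> ACC=-3
Event 7 (EXEC): [IRQ1] PC=3: IRET -> resume MAIN at PC=2 (depth now 0)
Event 8 (EXEC): [MAIN] PC=2: INC 1 -> ACC=-2
Event 9 (EXEC): [MAIN] PC=3: HALT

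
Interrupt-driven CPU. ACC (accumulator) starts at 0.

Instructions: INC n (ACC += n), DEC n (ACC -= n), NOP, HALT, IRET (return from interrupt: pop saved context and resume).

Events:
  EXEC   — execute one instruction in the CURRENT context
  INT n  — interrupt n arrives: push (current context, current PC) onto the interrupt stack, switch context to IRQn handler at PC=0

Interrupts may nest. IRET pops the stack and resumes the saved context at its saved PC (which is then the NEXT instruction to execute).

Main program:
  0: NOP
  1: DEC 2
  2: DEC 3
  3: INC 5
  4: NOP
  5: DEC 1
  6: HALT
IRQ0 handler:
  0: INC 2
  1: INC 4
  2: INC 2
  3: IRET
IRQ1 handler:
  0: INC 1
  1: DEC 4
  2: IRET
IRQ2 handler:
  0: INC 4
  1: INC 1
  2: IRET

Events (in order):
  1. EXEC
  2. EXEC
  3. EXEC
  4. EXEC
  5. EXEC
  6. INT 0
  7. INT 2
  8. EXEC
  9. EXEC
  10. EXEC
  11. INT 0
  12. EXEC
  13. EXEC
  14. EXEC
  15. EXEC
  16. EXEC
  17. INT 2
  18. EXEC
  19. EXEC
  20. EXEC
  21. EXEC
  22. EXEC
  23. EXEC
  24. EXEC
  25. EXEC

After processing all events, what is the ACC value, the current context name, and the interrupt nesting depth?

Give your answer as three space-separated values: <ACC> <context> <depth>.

Event 1 (EXEC): [MAIN] PC=0: NOP
Event 2 (EXEC): [MAIN] PC=1: DEC 2 -> ACC=-2
Event 3 (EXEC): [MAIN] PC=2: DEC 3 -> ACC=-5
Event 4 (EXEC): [MAIN] PC=3: INC 5 -> ACC=0
Event 5 (EXEC): [MAIN] PC=4: NOP
Event 6 (INT 0): INT 0 arrives: push (MAIN, PC=5), enter IRQ0 at PC=0 (depth now 1)
Event 7 (INT 2): INT 2 arrives: push (IRQ0, PC=0), enter IRQ2 at PC=0 (depth now 2)
Event 8 (EXEC): [IRQ2] PC=0: INC 4 -> ACC=4
Event 9 (EXEC): [IRQ2] PC=1: INC 1 -> ACC=5
Event 10 (EXEC): [IRQ2] PC=2: IRET -> resume IRQ0 at PC=0 (depth now 1)
Event 11 (INT 0): INT 0 arrives: push (IRQ0, PC=0), enter IRQ0 at PC=0 (depth now 2)
Event 12 (EXEC): [IRQ0] PC=0: INC 2 -> ACC=7
Event 13 (EXEC): [IRQ0] PC=1: INC 4 -> ACC=11
Event 14 (EXEC): [IRQ0] PC=2: INC 2 -> ACC=13
Event 15 (EXEC): [IRQ0] PC=3: IRET -> resume IRQ0 at PC=0 (depth now 1)
Event 16 (EXEC): [IRQ0] PC=0: INC 2 -> ACC=15
Event 17 (INT 2): INT 2 arrives: push (IRQ0, PC=1), enter IRQ2 at PC=0 (depth now 2)
Event 18 (EXEC): [IRQ2] PC=0: INC 4 -> ACC=19
Event 19 (EXEC): [IRQ2] PC=1: INC 1 -> ACC=20
Event 20 (EXEC): [IRQ2] PC=2: IRET -> resume IRQ0 at PC=1 (depth now 1)
Event 21 (EXEC): [IRQ0] PC=1: INC 4 -> ACC=24
Event 22 (EXEC): [IRQ0] PC=2: INC 2 -> ACC=26
Event 23 (EXEC): [IRQ0] PC=3: IRET -> resume MAIN at PC=5 (depth now 0)
Event 24 (EXEC): [MAIN] PC=5: DEC 1 -> ACC=25
Event 25 (EXEC): [MAIN] PC=6: HALT

Answer: 25 MAIN 0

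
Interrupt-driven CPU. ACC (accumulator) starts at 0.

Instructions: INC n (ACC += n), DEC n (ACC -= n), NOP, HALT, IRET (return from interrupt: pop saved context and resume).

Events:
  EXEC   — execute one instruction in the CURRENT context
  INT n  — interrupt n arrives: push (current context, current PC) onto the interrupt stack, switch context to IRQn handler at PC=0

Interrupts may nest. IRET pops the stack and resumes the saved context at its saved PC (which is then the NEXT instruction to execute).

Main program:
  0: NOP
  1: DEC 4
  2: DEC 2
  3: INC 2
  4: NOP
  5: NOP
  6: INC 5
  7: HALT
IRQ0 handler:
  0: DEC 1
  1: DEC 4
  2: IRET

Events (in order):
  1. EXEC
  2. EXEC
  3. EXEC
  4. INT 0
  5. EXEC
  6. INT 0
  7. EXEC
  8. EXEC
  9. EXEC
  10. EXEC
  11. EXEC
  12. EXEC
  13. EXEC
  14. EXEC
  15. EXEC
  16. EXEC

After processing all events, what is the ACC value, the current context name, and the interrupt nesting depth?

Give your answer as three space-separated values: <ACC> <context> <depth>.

Answer: -9 MAIN 0

Derivation:
Event 1 (EXEC): [MAIN] PC=0: NOP
Event 2 (EXEC): [MAIN] PC=1: DEC 4 -> ACC=-4
Event 3 (EXEC): [MAIN] PC=2: DEC 2 -> ACC=-6
Event 4 (INT 0): INT 0 arrives: push (MAIN, PC=3), enter IRQ0 at PC=0 (depth now 1)
Event 5 (EXEC): [IRQ0] PC=0: DEC 1 -> ACC=-7
Event 6 (INT 0): INT 0 arrives: push (IRQ0, PC=1), enter IRQ0 at PC=0 (depth now 2)
Event 7 (EXEC): [IRQ0] PC=0: DEC 1 -> ACC=-8
Event 8 (EXEC): [IRQ0] PC=1: DEC 4 -> ACC=-12
Event 9 (EXEC): [IRQ0] PC=2: IRET -> resume IRQ0 at PC=1 (depth now 1)
Event 10 (EXEC): [IRQ0] PC=1: DEC 4 -> ACC=-16
Event 11 (EXEC): [IRQ0] PC=2: IRET -> resume MAIN at PC=3 (depth now 0)
Event 12 (EXEC): [MAIN] PC=3: INC 2 -> ACC=-14
Event 13 (EXEC): [MAIN] PC=4: NOP
Event 14 (EXEC): [MAIN] PC=5: NOP
Event 15 (EXEC): [MAIN] PC=6: INC 5 -> ACC=-9
Event 16 (EXEC): [MAIN] PC=7: HALT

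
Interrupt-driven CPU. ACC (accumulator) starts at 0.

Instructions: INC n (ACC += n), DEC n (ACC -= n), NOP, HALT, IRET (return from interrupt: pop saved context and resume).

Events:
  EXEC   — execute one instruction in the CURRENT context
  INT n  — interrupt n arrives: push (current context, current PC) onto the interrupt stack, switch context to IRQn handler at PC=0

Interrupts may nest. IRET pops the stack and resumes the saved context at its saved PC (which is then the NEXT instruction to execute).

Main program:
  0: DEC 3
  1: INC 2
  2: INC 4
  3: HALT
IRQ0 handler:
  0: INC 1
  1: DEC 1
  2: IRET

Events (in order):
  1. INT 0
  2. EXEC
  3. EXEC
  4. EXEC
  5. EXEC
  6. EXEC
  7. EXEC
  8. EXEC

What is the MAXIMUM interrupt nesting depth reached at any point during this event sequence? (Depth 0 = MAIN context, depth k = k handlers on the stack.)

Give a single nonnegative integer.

Event 1 (INT 0): INT 0 arrives: push (MAIN, PC=0), enter IRQ0 at PC=0 (depth now 1) [depth=1]
Event 2 (EXEC): [IRQ0] PC=0: INC 1 -> ACC=1 [depth=1]
Event 3 (EXEC): [IRQ0] PC=1: DEC 1 -> ACC=0 [depth=1]
Event 4 (EXEC): [IRQ0] PC=2: IRET -> resume MAIN at PC=0 (depth now 0) [depth=0]
Event 5 (EXEC): [MAIN] PC=0: DEC 3 -> ACC=-3 [depth=0]
Event 6 (EXEC): [MAIN] PC=1: INC 2 -> ACC=-1 [depth=0]
Event 7 (EXEC): [MAIN] PC=2: INC 4 -> ACC=3 [depth=0]
Event 8 (EXEC): [MAIN] PC=3: HALT [depth=0]
Max depth observed: 1

Answer: 1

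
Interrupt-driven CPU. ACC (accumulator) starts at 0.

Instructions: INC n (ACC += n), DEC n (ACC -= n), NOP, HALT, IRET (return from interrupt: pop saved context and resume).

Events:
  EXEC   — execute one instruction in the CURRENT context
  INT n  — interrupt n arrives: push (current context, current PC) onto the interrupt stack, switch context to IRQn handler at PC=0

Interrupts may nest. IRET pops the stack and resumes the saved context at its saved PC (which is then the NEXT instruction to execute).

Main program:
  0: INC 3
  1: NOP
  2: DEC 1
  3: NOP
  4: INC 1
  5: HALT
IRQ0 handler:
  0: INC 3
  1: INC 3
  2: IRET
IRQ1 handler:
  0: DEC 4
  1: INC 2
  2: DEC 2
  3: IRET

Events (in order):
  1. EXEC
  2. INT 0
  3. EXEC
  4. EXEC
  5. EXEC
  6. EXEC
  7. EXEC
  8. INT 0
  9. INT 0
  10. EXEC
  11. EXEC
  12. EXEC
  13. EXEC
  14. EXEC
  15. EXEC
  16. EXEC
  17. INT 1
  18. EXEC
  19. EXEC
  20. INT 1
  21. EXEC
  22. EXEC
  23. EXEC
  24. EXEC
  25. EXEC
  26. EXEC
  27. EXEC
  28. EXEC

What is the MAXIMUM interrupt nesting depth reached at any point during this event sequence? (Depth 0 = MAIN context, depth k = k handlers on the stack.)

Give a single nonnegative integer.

Event 1 (EXEC): [MAIN] PC=0: INC 3 -> ACC=3 [depth=0]
Event 2 (INT 0): INT 0 arrives: push (MAIN, PC=1), enter IRQ0 at PC=0 (depth now 1) [depth=1]
Event 3 (EXEC): [IRQ0] PC=0: INC 3 -> ACC=6 [depth=1]
Event 4 (EXEC): [IRQ0] PC=1: INC 3 -> ACC=9 [depth=1]
Event 5 (EXEC): [IRQ0] PC=2: IRET -> resume MAIN at PC=1 (depth now 0) [depth=0]
Event 6 (EXEC): [MAIN] PC=1: NOP [depth=0]
Event 7 (EXEC): [MAIN] PC=2: DEC 1 -> ACC=8 [depth=0]
Event 8 (INT 0): INT 0 arrives: push (MAIN, PC=3), enter IRQ0 at PC=0 (depth now 1) [depth=1]
Event 9 (INT 0): INT 0 arrives: push (IRQ0, PC=0), enter IRQ0 at PC=0 (depth now 2) [depth=2]
Event 10 (EXEC): [IRQ0] PC=0: INC 3 -> ACC=11 [depth=2]
Event 11 (EXEC): [IRQ0] PC=1: INC 3 -> ACC=14 [depth=2]
Event 12 (EXEC): [IRQ0] PC=2: IRET -> resume IRQ0 at PC=0 (depth now 1) [depth=1]
Event 13 (EXEC): [IRQ0] PC=0: INC 3 -> ACC=17 [depth=1]
Event 14 (EXEC): [IRQ0] PC=1: INC 3 -> ACC=20 [depth=1]
Event 15 (EXEC): [IRQ0] PC=2: IRET -> resume MAIN at PC=3 (depth now 0) [depth=0]
Event 16 (EXEC): [MAIN] PC=3: NOP [depth=0]
Event 17 (INT 1): INT 1 arrives: push (MAIN, PC=4), enter IRQ1 at PC=0 (depth now 1) [depth=1]
Event 18 (EXEC): [IRQ1] PC=0: DEC 4 -> ACC=16 [depth=1]
Event 19 (EXEC): [IRQ1] PC=1: INC 2 -> ACC=18 [depth=1]
Event 20 (INT 1): INT 1 arrives: push (IRQ1, PC=2), enter IRQ1 at PC=0 (depth now 2) [depth=2]
Event 21 (EXEC): [IRQ1] PC=0: DEC 4 -> ACC=14 [depth=2]
Event 22 (EXEC): [IRQ1] PC=1: INC 2 -> ACC=16 [depth=2]
Event 23 (EXEC): [IRQ1] PC=2: DEC 2 -> ACC=14 [depth=2]
Event 24 (EXEC): [IRQ1] PC=3: IRET -> resume IRQ1 at PC=2 (depth now 1) [depth=1]
Event 25 (EXEC): [IRQ1] PC=2: DEC 2 -> ACC=12 [depth=1]
Event 26 (EXEC): [IRQ1] PC=3: IRET -> resume MAIN at PC=4 (depth now 0) [depth=0]
Event 27 (EXEC): [MAIN] PC=4: INC 1 -> ACC=13 [depth=0]
Event 28 (EXEC): [MAIN] PC=5: HALT [depth=0]
Max depth observed: 2

Answer: 2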